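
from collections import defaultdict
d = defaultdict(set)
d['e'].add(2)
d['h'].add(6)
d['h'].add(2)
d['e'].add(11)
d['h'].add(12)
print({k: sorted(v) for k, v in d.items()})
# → {'e': [2, 11], 'h': [2, 6, 12]}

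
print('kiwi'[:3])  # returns kiw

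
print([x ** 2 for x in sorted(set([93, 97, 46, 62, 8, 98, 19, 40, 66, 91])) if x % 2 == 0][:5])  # [64, 1600, 2116, 3844, 4356]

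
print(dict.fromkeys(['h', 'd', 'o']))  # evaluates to {'h': None, 'd': None, 'o': None}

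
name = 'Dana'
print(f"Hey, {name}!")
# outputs Hey, Dana!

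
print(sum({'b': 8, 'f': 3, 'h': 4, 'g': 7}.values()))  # 22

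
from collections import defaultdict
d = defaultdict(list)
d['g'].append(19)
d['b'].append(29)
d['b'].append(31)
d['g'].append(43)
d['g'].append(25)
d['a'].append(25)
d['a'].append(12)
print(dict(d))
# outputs {'g': [19, 43, 25], 'b': [29, 31], 'a': [25, 12]}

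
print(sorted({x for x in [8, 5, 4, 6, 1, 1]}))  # [1, 4, 5, 6, 8]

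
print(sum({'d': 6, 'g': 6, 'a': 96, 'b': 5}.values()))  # 113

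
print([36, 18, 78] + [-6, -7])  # [36, 18, 78, -6, -7]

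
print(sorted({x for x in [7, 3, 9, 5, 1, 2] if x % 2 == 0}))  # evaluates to [2]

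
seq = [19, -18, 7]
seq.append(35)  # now [19, -18, 7, 35]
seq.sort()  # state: [-18, 7, 19, 35]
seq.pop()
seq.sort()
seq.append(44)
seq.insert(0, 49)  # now [49, -18, 7, 19, 44]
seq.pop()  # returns 44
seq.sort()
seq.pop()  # 49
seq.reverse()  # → [19, 7, -18]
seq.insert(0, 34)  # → [34, 19, 7, -18]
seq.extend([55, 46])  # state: [34, 19, 7, -18, 55, 46]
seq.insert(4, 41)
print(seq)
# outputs [34, 19, 7, -18, 41, 55, 46]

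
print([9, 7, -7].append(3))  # None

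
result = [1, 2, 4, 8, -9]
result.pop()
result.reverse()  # [8, 4, 2, 1]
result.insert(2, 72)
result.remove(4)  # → [8, 72, 2, 1]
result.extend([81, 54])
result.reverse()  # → [54, 81, 1, 2, 72, 8]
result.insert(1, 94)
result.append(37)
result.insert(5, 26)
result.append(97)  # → [54, 94, 81, 1, 2, 26, 72, 8, 37, 97]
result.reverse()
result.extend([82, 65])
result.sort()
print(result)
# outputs [1, 2, 8, 26, 37, 54, 65, 72, 81, 82, 94, 97]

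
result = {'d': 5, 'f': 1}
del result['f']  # {'d': 5}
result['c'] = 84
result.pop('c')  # 84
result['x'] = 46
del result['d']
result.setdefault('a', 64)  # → 64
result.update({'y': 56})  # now {'x': 46, 'a': 64, 'y': 56}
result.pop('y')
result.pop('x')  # 46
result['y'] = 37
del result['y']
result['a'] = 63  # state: {'a': 63}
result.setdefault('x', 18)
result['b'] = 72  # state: {'a': 63, 'x': 18, 'b': 72}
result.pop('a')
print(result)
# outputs {'x': 18, 'b': 72}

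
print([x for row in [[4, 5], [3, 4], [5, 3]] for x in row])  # [4, 5, 3, 4, 5, 3]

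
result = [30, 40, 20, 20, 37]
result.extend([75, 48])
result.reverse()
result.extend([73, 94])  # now [48, 75, 37, 20, 20, 40, 30, 73, 94]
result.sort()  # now [20, 20, 30, 37, 40, 48, 73, 75, 94]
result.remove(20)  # [20, 30, 37, 40, 48, 73, 75, 94]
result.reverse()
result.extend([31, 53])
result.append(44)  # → [94, 75, 73, 48, 40, 37, 30, 20, 31, 53, 44]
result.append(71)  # [94, 75, 73, 48, 40, 37, 30, 20, 31, 53, 44, 71]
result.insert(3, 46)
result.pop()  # 71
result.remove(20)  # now [94, 75, 73, 46, 48, 40, 37, 30, 31, 53, 44]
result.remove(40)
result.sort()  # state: [30, 31, 37, 44, 46, 48, 53, 73, 75, 94]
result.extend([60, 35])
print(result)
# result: [30, 31, 37, 44, 46, 48, 53, 73, 75, 94, 60, 35]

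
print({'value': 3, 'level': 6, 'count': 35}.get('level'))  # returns 6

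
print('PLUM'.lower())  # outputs plum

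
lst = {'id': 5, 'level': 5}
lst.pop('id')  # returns 5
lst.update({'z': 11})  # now {'level': 5, 'z': 11}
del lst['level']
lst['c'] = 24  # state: {'z': 11, 'c': 24}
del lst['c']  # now {'z': 11}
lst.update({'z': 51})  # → {'z': 51}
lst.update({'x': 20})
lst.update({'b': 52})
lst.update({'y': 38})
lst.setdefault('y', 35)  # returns 38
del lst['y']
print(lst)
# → {'z': 51, 'x': 20, 'b': 52}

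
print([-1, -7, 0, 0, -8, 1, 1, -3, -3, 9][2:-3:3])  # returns [0, 1]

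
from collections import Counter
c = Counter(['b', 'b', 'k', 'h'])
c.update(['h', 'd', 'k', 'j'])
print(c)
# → Counter({'b': 2, 'k': 2, 'h': 2, 'd': 1, 'j': 1})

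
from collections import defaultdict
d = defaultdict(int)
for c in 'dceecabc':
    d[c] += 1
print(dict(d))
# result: {'d': 1, 'c': 3, 'e': 2, 'a': 1, 'b': 1}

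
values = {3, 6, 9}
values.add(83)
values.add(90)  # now {3, 6, 9, 83, 90}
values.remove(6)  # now {3, 9, 83, 90}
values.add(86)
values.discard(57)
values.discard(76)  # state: {3, 9, 83, 86, 90}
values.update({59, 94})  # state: {3, 9, 59, 83, 86, 90, 94}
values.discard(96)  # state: {3, 9, 59, 83, 86, 90, 94}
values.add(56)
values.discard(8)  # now {3, 9, 56, 59, 83, 86, 90, 94}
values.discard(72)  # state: {3, 9, 56, 59, 83, 86, 90, 94}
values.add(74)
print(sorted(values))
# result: [3, 9, 56, 59, 74, 83, 86, 90, 94]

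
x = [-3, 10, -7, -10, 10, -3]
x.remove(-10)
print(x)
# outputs [-3, 10, -7, 10, -3]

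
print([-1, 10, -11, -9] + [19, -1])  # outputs [-1, 10, -11, -9, 19, -1]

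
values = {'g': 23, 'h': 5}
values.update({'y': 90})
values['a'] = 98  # {'g': 23, 'h': 5, 'y': 90, 'a': 98}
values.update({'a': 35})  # {'g': 23, 'h': 5, 'y': 90, 'a': 35}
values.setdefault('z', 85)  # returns 85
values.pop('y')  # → 90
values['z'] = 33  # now {'g': 23, 'h': 5, 'a': 35, 'z': 33}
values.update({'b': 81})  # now {'g': 23, 'h': 5, 'a': 35, 'z': 33, 'b': 81}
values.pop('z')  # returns 33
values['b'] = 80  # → {'g': 23, 'h': 5, 'a': 35, 'b': 80}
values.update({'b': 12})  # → {'g': 23, 'h': 5, 'a': 35, 'b': 12}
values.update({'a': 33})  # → {'g': 23, 'h': 5, 'a': 33, 'b': 12}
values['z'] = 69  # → {'g': 23, 'h': 5, 'a': 33, 'b': 12, 'z': 69}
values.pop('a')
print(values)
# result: {'g': 23, 'h': 5, 'b': 12, 'z': 69}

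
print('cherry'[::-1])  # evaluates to yrrehc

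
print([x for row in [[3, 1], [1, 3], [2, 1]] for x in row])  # [3, 1, 1, 3, 2, 1]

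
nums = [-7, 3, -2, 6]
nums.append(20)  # [-7, 3, -2, 6, 20]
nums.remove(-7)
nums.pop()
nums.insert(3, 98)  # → [3, -2, 6, 98]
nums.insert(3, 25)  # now [3, -2, 6, 25, 98]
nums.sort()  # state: [-2, 3, 6, 25, 98]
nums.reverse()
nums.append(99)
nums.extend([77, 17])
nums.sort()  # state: [-2, 3, 6, 17, 25, 77, 98, 99]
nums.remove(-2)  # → [3, 6, 17, 25, 77, 98, 99]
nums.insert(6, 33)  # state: [3, 6, 17, 25, 77, 98, 33, 99]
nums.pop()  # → 99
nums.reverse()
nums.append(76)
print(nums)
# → [33, 98, 77, 25, 17, 6, 3, 76]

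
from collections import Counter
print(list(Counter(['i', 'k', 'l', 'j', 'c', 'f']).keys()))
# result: ['i', 'k', 'l', 'j', 'c', 'f']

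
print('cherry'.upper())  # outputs CHERRY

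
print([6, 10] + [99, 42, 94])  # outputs [6, 10, 99, 42, 94]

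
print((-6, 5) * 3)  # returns (-6, 5, -6, 5, -6, 5)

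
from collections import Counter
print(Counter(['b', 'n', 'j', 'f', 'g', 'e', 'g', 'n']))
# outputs Counter({'n': 2, 'g': 2, 'b': 1, 'j': 1, 'f': 1, 'e': 1})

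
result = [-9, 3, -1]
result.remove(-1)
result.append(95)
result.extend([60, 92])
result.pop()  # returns 92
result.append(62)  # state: [-9, 3, 95, 60, 62]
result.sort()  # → [-9, 3, 60, 62, 95]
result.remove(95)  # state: [-9, 3, 60, 62]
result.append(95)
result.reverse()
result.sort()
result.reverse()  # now [95, 62, 60, 3, -9]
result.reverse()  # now [-9, 3, 60, 62, 95]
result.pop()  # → 95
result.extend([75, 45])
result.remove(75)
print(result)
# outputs [-9, 3, 60, 62, 45]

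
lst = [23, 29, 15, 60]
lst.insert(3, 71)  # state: [23, 29, 15, 71, 60]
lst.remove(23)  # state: [29, 15, 71, 60]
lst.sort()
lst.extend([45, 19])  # [15, 29, 60, 71, 45, 19]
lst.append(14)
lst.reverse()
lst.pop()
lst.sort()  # [14, 19, 29, 45, 60, 71]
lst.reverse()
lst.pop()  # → 14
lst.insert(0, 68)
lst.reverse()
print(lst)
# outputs [19, 29, 45, 60, 71, 68]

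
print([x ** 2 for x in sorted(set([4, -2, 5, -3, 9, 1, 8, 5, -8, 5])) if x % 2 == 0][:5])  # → [64, 4, 16, 64]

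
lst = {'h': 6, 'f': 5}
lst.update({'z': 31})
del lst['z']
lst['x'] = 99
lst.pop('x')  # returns 99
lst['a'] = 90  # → {'h': 6, 'f': 5, 'a': 90}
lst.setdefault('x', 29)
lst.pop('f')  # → 5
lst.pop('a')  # 90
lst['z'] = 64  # {'h': 6, 'x': 29, 'z': 64}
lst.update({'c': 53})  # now {'h': 6, 'x': 29, 'z': 64, 'c': 53}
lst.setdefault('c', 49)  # 53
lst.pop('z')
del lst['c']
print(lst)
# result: {'h': 6, 'x': 29}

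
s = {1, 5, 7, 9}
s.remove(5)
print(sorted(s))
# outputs [1, 7, 9]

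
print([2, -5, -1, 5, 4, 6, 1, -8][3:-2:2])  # [5, 6]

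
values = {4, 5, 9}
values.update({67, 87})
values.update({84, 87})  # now {4, 5, 9, 67, 84, 87}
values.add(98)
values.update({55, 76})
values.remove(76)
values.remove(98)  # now {4, 5, 9, 55, 67, 84, 87}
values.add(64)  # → {4, 5, 9, 55, 64, 67, 84, 87}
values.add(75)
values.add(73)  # {4, 5, 9, 55, 64, 67, 73, 75, 84, 87}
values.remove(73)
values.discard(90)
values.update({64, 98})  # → {4, 5, 9, 55, 64, 67, 75, 84, 87, 98}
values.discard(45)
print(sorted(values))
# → [4, 5, 9, 55, 64, 67, 75, 84, 87, 98]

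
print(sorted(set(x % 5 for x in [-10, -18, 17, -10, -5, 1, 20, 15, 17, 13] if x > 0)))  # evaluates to [0, 1, 2, 3]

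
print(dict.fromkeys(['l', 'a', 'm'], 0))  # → {'l': 0, 'a': 0, 'm': 0}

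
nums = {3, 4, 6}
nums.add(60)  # {3, 4, 6, 60}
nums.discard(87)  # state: {3, 4, 6, 60}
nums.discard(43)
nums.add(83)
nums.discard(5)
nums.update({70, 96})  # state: {3, 4, 6, 60, 70, 83, 96}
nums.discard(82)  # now {3, 4, 6, 60, 70, 83, 96}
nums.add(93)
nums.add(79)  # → {3, 4, 6, 60, 70, 79, 83, 93, 96}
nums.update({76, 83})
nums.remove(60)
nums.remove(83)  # {3, 4, 6, 70, 76, 79, 93, 96}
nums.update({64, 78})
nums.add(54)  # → {3, 4, 6, 54, 64, 70, 76, 78, 79, 93, 96}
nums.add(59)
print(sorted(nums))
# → [3, 4, 6, 54, 59, 64, 70, 76, 78, 79, 93, 96]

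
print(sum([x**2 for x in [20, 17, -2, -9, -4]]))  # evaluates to 790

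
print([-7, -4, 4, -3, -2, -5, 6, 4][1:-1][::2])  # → [-4, -3, -5]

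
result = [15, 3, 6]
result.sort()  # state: [3, 6, 15]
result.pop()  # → 15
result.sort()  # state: [3, 6]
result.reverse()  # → [6, 3]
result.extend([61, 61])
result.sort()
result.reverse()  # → [61, 61, 6, 3]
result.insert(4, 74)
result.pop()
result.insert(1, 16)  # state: [61, 16, 61, 6, 3]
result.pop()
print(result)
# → [61, 16, 61, 6]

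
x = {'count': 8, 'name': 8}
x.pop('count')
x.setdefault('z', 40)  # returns 40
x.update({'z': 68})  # {'name': 8, 'z': 68}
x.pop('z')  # 68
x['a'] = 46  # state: {'name': 8, 'a': 46}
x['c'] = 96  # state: {'name': 8, 'a': 46, 'c': 96}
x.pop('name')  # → 8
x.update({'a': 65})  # {'a': 65, 'c': 96}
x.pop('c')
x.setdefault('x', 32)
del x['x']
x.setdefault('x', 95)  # 95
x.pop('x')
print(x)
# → {'a': 65}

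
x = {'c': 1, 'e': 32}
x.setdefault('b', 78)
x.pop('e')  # 32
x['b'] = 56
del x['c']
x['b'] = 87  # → {'b': 87}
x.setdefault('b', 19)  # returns 87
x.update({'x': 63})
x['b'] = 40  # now {'b': 40, 'x': 63}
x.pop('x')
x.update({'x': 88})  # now {'b': 40, 'x': 88}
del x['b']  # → {'x': 88}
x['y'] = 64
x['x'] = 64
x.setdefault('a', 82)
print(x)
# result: {'x': 64, 'y': 64, 'a': 82}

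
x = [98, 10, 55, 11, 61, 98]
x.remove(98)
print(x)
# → [10, 55, 11, 61, 98]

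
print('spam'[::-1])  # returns maps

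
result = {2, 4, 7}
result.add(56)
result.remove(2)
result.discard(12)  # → {4, 7, 56}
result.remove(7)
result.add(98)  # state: {4, 56, 98}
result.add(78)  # {4, 56, 78, 98}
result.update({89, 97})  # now {4, 56, 78, 89, 97, 98}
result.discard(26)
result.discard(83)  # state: {4, 56, 78, 89, 97, 98}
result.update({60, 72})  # {4, 56, 60, 72, 78, 89, 97, 98}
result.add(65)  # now {4, 56, 60, 65, 72, 78, 89, 97, 98}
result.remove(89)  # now {4, 56, 60, 65, 72, 78, 97, 98}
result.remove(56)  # {4, 60, 65, 72, 78, 97, 98}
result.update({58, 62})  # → {4, 58, 60, 62, 65, 72, 78, 97, 98}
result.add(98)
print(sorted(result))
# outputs [4, 58, 60, 62, 65, 72, 78, 97, 98]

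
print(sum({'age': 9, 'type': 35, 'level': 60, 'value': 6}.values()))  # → 110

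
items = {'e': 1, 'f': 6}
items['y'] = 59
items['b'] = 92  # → {'e': 1, 'f': 6, 'y': 59, 'b': 92}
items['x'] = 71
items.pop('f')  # 6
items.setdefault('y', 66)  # 59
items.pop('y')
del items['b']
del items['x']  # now {'e': 1}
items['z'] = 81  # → {'e': 1, 'z': 81}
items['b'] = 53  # {'e': 1, 'z': 81, 'b': 53}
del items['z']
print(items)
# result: {'e': 1, 'b': 53}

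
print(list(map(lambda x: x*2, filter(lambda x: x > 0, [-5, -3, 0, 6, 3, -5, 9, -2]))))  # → [12, 6, 18]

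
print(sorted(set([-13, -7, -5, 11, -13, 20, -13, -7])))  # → [-13, -7, -5, 11, 20]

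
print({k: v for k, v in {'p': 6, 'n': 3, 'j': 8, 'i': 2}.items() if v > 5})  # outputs {'p': 6, 'j': 8}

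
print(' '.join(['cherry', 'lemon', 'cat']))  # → cherry lemon cat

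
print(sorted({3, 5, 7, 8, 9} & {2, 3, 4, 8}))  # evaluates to [3, 8]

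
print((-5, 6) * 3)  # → (-5, 6, -5, 6, -5, 6)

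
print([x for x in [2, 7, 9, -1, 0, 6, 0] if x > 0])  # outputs [2, 7, 9, 6]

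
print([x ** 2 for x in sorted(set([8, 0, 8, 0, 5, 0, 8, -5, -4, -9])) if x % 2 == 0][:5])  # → [16, 0, 64]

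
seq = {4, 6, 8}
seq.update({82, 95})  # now {4, 6, 8, 82, 95}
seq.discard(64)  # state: {4, 6, 8, 82, 95}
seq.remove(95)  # {4, 6, 8, 82}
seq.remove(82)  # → {4, 6, 8}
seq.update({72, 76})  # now {4, 6, 8, 72, 76}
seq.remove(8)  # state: {4, 6, 72, 76}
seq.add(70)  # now {4, 6, 70, 72, 76}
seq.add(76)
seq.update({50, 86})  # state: {4, 6, 50, 70, 72, 76, 86}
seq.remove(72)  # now {4, 6, 50, 70, 76, 86}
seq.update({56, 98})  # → {4, 6, 50, 56, 70, 76, 86, 98}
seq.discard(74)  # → {4, 6, 50, 56, 70, 76, 86, 98}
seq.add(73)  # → {4, 6, 50, 56, 70, 73, 76, 86, 98}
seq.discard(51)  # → {4, 6, 50, 56, 70, 73, 76, 86, 98}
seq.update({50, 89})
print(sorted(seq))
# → [4, 6, 50, 56, 70, 73, 76, 86, 89, 98]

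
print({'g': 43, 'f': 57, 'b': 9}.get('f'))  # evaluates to 57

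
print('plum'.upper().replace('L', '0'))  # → P0UM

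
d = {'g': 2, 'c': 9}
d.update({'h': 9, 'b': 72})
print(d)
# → {'g': 2, 'c': 9, 'h': 9, 'b': 72}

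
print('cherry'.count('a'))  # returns 0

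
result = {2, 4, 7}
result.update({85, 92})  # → {2, 4, 7, 85, 92}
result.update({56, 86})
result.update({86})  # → {2, 4, 7, 56, 85, 86, 92}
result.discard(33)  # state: {2, 4, 7, 56, 85, 86, 92}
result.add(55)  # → {2, 4, 7, 55, 56, 85, 86, 92}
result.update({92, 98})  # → {2, 4, 7, 55, 56, 85, 86, 92, 98}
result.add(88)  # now {2, 4, 7, 55, 56, 85, 86, 88, 92, 98}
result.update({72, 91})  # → {2, 4, 7, 55, 56, 72, 85, 86, 88, 91, 92, 98}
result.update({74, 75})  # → {2, 4, 7, 55, 56, 72, 74, 75, 85, 86, 88, 91, 92, 98}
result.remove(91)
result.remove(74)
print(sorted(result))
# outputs [2, 4, 7, 55, 56, 72, 75, 85, 86, 88, 92, 98]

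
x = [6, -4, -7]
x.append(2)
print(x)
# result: [6, -4, -7, 2]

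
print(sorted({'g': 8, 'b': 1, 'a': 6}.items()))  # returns [('a', 6), ('b', 1), ('g', 8)]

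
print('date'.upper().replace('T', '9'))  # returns DA9E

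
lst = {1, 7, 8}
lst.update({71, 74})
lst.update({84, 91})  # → {1, 7, 8, 71, 74, 84, 91}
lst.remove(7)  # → {1, 8, 71, 74, 84, 91}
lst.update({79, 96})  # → {1, 8, 71, 74, 79, 84, 91, 96}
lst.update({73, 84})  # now {1, 8, 71, 73, 74, 79, 84, 91, 96}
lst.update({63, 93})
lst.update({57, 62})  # {1, 8, 57, 62, 63, 71, 73, 74, 79, 84, 91, 93, 96}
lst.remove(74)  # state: {1, 8, 57, 62, 63, 71, 73, 79, 84, 91, 93, 96}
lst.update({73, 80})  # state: {1, 8, 57, 62, 63, 71, 73, 79, 80, 84, 91, 93, 96}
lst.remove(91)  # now {1, 8, 57, 62, 63, 71, 73, 79, 80, 84, 93, 96}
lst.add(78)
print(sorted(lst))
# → [1, 8, 57, 62, 63, 71, 73, 78, 79, 80, 84, 93, 96]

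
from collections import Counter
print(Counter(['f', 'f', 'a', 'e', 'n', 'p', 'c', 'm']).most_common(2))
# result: [('f', 2), ('a', 1)]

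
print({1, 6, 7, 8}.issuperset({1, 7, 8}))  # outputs True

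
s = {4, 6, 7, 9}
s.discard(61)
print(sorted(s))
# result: [4, 6, 7, 9]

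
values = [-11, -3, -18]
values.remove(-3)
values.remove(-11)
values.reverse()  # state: [-18]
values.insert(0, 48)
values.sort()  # [-18, 48]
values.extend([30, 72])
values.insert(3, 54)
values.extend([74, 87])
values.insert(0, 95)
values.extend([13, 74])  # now [95, -18, 48, 30, 54, 72, 74, 87, 13, 74]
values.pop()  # 74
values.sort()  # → [-18, 13, 30, 48, 54, 72, 74, 87, 95]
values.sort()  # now [-18, 13, 30, 48, 54, 72, 74, 87, 95]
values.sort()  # [-18, 13, 30, 48, 54, 72, 74, 87, 95]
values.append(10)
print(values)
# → [-18, 13, 30, 48, 54, 72, 74, 87, 95, 10]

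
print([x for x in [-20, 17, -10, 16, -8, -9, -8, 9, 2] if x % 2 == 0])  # [-20, -10, 16, -8, -8, 2]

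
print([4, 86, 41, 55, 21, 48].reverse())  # None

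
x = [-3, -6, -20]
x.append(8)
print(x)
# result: [-3, -6, -20, 8]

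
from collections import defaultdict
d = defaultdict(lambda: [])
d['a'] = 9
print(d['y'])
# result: []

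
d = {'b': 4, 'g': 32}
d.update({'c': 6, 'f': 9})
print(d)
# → {'b': 4, 'g': 32, 'c': 6, 'f': 9}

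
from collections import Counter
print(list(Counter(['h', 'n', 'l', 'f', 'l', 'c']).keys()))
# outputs ['h', 'n', 'l', 'f', 'c']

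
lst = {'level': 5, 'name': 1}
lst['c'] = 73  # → {'level': 5, 'name': 1, 'c': 73}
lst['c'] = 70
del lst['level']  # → {'name': 1, 'c': 70}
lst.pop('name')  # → 1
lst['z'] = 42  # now {'c': 70, 'z': 42}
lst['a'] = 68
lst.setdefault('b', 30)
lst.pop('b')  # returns 30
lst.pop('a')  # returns 68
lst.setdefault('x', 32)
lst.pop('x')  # 32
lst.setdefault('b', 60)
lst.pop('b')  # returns 60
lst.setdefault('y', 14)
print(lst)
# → {'c': 70, 'z': 42, 'y': 14}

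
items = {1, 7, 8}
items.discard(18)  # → {1, 7, 8}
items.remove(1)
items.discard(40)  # {7, 8}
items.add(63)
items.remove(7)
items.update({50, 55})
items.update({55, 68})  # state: {8, 50, 55, 63, 68}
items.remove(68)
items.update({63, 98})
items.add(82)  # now {8, 50, 55, 63, 82, 98}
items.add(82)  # {8, 50, 55, 63, 82, 98}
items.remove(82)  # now {8, 50, 55, 63, 98}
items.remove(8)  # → {50, 55, 63, 98}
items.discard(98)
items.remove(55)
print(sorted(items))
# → [50, 63]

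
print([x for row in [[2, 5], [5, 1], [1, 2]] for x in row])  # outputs [2, 5, 5, 1, 1, 2]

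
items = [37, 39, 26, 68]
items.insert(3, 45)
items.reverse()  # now [68, 45, 26, 39, 37]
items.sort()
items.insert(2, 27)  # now [26, 37, 27, 39, 45, 68]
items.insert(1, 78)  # [26, 78, 37, 27, 39, 45, 68]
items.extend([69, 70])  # [26, 78, 37, 27, 39, 45, 68, 69, 70]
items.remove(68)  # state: [26, 78, 37, 27, 39, 45, 69, 70]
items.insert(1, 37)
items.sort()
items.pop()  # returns 78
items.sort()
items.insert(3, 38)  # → [26, 27, 37, 38, 37, 39, 45, 69, 70]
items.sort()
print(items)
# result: [26, 27, 37, 37, 38, 39, 45, 69, 70]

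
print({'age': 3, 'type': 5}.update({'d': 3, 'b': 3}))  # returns None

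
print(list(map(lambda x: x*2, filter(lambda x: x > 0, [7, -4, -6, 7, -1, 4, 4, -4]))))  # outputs [14, 14, 8, 8]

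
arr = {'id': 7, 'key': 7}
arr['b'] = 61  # {'id': 7, 'key': 7, 'b': 61}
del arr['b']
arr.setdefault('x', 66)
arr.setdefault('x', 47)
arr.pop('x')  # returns 66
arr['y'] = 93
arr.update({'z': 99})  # {'id': 7, 'key': 7, 'y': 93, 'z': 99}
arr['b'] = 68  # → {'id': 7, 'key': 7, 'y': 93, 'z': 99, 'b': 68}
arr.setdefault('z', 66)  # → 99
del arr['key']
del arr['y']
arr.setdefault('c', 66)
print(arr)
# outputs {'id': 7, 'z': 99, 'b': 68, 'c': 66}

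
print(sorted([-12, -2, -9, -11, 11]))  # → [-12, -11, -9, -2, 11]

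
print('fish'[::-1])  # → hsif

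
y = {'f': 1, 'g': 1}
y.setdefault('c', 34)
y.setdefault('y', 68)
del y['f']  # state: {'g': 1, 'c': 34, 'y': 68}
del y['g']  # {'c': 34, 'y': 68}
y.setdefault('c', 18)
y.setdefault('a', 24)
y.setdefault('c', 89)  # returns 34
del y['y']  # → {'c': 34, 'a': 24}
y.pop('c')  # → 34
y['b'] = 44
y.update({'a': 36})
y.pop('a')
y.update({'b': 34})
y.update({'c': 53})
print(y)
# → {'b': 34, 'c': 53}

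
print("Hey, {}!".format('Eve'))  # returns Hey, Eve!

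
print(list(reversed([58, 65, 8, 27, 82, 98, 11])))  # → [11, 98, 82, 27, 8, 65, 58]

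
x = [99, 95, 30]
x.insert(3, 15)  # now [99, 95, 30, 15]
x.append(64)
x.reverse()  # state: [64, 15, 30, 95, 99]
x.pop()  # 99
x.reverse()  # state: [95, 30, 15, 64]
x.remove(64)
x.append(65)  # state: [95, 30, 15, 65]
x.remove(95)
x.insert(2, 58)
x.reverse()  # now [65, 58, 15, 30]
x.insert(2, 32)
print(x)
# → [65, 58, 32, 15, 30]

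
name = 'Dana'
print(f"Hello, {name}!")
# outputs Hello, Dana!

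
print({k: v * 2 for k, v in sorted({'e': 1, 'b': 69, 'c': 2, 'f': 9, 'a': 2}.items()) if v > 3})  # {'b': 138, 'f': 18}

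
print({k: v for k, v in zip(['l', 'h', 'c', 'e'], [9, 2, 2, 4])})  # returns {'l': 9, 'h': 2, 'c': 2, 'e': 4}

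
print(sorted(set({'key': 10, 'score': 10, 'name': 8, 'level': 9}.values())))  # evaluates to [8, 9, 10]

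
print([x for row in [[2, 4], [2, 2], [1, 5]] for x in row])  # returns [2, 4, 2, 2, 1, 5]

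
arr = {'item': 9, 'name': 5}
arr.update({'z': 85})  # {'item': 9, 'name': 5, 'z': 85}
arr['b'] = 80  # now {'item': 9, 'name': 5, 'z': 85, 'b': 80}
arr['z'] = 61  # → {'item': 9, 'name': 5, 'z': 61, 'b': 80}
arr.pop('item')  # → 9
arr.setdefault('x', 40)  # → 40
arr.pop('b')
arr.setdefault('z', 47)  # 61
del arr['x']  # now {'name': 5, 'z': 61}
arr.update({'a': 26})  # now {'name': 5, 'z': 61, 'a': 26}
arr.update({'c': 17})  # {'name': 5, 'z': 61, 'a': 26, 'c': 17}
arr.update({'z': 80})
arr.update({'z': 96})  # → {'name': 5, 'z': 96, 'a': 26, 'c': 17}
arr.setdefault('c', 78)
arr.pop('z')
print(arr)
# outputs {'name': 5, 'a': 26, 'c': 17}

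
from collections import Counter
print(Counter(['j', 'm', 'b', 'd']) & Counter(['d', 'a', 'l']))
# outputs Counter({'d': 1})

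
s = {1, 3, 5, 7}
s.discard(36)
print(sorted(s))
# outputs [1, 3, 5, 7]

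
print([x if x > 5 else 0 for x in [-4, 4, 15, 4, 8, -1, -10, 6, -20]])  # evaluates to [0, 0, 15, 0, 8, 0, 0, 6, 0]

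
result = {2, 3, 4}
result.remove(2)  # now {3, 4}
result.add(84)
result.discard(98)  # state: {3, 4, 84}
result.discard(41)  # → {3, 4, 84}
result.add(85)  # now {3, 4, 84, 85}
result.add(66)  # {3, 4, 66, 84, 85}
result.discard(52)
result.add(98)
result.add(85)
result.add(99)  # {3, 4, 66, 84, 85, 98, 99}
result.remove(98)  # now {3, 4, 66, 84, 85, 99}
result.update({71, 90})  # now {3, 4, 66, 71, 84, 85, 90, 99}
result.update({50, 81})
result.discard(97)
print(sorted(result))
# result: [3, 4, 50, 66, 71, 81, 84, 85, 90, 99]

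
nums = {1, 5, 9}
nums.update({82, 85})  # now {1, 5, 9, 82, 85}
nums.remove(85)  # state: {1, 5, 9, 82}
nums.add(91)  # {1, 5, 9, 82, 91}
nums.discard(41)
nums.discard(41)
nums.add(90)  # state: {1, 5, 9, 82, 90, 91}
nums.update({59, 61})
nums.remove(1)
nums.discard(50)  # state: {5, 9, 59, 61, 82, 90, 91}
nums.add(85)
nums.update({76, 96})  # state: {5, 9, 59, 61, 76, 82, 85, 90, 91, 96}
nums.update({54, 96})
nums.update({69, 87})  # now {5, 9, 54, 59, 61, 69, 76, 82, 85, 87, 90, 91, 96}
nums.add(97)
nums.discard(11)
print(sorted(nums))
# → [5, 9, 54, 59, 61, 69, 76, 82, 85, 87, 90, 91, 96, 97]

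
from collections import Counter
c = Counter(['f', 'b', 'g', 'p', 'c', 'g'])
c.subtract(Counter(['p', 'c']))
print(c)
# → Counter({'g': 2, 'f': 1, 'b': 1, 'p': 0, 'c': 0})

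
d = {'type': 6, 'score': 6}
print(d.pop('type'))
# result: 6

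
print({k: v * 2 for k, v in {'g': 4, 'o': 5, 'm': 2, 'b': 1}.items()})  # {'g': 8, 'o': 10, 'm': 4, 'b': 2}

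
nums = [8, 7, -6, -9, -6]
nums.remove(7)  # [8, -6, -9, -6]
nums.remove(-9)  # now [8, -6, -6]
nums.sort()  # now [-6, -6, 8]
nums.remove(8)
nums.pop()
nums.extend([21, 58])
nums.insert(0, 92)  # [92, -6, 21, 58]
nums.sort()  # [-6, 21, 58, 92]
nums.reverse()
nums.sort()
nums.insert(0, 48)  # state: [48, -6, 21, 58, 92]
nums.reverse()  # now [92, 58, 21, -6, 48]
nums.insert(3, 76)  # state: [92, 58, 21, 76, -6, 48]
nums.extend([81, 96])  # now [92, 58, 21, 76, -6, 48, 81, 96]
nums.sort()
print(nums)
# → [-6, 21, 48, 58, 76, 81, 92, 96]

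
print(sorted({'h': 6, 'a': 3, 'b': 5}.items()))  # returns [('a', 3), ('b', 5), ('h', 6)]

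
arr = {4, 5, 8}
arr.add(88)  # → {4, 5, 8, 88}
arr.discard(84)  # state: {4, 5, 8, 88}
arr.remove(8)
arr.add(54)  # {4, 5, 54, 88}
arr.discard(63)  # {4, 5, 54, 88}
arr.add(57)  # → {4, 5, 54, 57, 88}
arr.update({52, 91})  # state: {4, 5, 52, 54, 57, 88, 91}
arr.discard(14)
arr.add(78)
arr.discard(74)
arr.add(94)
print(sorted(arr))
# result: [4, 5, 52, 54, 57, 78, 88, 91, 94]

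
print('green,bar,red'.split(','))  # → ['green', 'bar', 'red']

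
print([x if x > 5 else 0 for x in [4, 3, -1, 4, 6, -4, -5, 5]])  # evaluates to [0, 0, 0, 0, 6, 0, 0, 0]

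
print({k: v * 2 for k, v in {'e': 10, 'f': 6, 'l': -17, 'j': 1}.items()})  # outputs {'e': 20, 'f': 12, 'l': -34, 'j': 2}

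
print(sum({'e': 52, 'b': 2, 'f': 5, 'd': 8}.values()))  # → 67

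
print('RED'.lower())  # red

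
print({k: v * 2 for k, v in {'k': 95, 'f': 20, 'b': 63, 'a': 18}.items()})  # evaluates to {'k': 190, 'f': 40, 'b': 126, 'a': 36}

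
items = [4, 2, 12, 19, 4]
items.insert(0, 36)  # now [36, 4, 2, 12, 19, 4]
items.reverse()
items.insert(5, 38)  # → [4, 19, 12, 2, 4, 38, 36]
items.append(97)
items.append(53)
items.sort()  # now [2, 4, 4, 12, 19, 36, 38, 53, 97]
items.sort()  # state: [2, 4, 4, 12, 19, 36, 38, 53, 97]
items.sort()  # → [2, 4, 4, 12, 19, 36, 38, 53, 97]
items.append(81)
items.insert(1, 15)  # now [2, 15, 4, 4, 12, 19, 36, 38, 53, 97, 81]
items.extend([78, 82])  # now [2, 15, 4, 4, 12, 19, 36, 38, 53, 97, 81, 78, 82]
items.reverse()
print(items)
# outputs [82, 78, 81, 97, 53, 38, 36, 19, 12, 4, 4, 15, 2]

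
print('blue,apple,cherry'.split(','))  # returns ['blue', 'apple', 'cherry']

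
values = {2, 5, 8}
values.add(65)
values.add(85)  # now {2, 5, 8, 65, 85}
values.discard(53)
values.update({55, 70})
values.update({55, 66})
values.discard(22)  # {2, 5, 8, 55, 65, 66, 70, 85}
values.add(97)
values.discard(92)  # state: {2, 5, 8, 55, 65, 66, 70, 85, 97}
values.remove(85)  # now {2, 5, 8, 55, 65, 66, 70, 97}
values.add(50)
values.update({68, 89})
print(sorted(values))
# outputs [2, 5, 8, 50, 55, 65, 66, 68, 70, 89, 97]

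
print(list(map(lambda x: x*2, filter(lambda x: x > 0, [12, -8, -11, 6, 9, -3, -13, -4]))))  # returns [24, 12, 18]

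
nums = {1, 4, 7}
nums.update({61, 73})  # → {1, 4, 7, 61, 73}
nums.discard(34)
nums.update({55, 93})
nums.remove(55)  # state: {1, 4, 7, 61, 73, 93}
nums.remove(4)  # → {1, 7, 61, 73, 93}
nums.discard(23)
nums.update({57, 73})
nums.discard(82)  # {1, 7, 57, 61, 73, 93}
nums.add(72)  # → {1, 7, 57, 61, 72, 73, 93}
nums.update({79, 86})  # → {1, 7, 57, 61, 72, 73, 79, 86, 93}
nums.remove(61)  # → {1, 7, 57, 72, 73, 79, 86, 93}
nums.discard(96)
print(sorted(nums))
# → [1, 7, 57, 72, 73, 79, 86, 93]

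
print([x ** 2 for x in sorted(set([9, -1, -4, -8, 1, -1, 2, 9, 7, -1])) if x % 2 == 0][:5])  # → [64, 16, 4]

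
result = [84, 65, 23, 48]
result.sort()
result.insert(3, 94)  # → [23, 48, 65, 94, 84]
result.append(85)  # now [23, 48, 65, 94, 84, 85]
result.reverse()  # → [85, 84, 94, 65, 48, 23]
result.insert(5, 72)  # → [85, 84, 94, 65, 48, 72, 23]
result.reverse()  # [23, 72, 48, 65, 94, 84, 85]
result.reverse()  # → [85, 84, 94, 65, 48, 72, 23]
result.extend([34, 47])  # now [85, 84, 94, 65, 48, 72, 23, 34, 47]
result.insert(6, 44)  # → [85, 84, 94, 65, 48, 72, 44, 23, 34, 47]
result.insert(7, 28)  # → [85, 84, 94, 65, 48, 72, 44, 28, 23, 34, 47]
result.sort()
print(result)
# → [23, 28, 34, 44, 47, 48, 65, 72, 84, 85, 94]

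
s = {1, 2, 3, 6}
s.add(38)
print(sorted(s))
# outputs [1, 2, 3, 6, 38]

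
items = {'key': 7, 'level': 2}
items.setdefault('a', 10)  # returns 10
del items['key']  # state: {'level': 2, 'a': 10}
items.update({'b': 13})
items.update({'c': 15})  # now {'level': 2, 'a': 10, 'b': 13, 'c': 15}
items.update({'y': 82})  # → {'level': 2, 'a': 10, 'b': 13, 'c': 15, 'y': 82}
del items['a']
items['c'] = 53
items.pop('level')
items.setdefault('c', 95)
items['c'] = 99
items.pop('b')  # 13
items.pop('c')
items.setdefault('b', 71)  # 71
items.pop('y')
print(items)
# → {'b': 71}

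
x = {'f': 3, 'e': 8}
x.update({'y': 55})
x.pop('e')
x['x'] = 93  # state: {'f': 3, 'y': 55, 'x': 93}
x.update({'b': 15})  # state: {'f': 3, 'y': 55, 'x': 93, 'b': 15}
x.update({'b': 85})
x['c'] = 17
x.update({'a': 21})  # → {'f': 3, 'y': 55, 'x': 93, 'b': 85, 'c': 17, 'a': 21}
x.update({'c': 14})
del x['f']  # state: {'y': 55, 'x': 93, 'b': 85, 'c': 14, 'a': 21}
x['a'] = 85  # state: {'y': 55, 'x': 93, 'b': 85, 'c': 14, 'a': 85}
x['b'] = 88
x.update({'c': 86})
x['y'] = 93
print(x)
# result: {'y': 93, 'x': 93, 'b': 88, 'c': 86, 'a': 85}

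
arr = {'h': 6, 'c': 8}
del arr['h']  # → {'c': 8}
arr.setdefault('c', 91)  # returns 8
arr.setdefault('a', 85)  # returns 85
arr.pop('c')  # 8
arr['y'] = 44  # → {'a': 85, 'y': 44}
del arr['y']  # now {'a': 85}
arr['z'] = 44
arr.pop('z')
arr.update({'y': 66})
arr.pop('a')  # 85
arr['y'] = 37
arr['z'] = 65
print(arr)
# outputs {'y': 37, 'z': 65}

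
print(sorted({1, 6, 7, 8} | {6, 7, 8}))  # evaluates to [1, 6, 7, 8]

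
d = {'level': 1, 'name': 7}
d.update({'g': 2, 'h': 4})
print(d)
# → {'level': 1, 'name': 7, 'g': 2, 'h': 4}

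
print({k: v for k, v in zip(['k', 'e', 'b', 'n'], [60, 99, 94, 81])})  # {'k': 60, 'e': 99, 'b': 94, 'n': 81}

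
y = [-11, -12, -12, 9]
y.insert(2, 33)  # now [-11, -12, 33, -12, 9]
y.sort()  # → [-12, -12, -11, 9, 33]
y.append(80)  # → [-12, -12, -11, 9, 33, 80]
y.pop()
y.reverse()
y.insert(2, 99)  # [33, 9, 99, -11, -12, -12]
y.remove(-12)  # [33, 9, 99, -11, -12]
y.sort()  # [-12, -11, 9, 33, 99]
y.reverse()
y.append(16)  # [99, 33, 9, -11, -12, 16]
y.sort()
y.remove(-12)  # [-11, 9, 16, 33, 99]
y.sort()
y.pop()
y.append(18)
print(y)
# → [-11, 9, 16, 33, 18]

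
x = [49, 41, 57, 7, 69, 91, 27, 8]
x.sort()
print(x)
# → [7, 8, 27, 41, 49, 57, 69, 91]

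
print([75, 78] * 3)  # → [75, 78, 75, 78, 75, 78]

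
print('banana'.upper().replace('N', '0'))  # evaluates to BA0A0A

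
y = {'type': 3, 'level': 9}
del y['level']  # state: {'type': 3}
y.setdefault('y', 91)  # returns 91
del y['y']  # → {'type': 3}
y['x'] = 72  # {'type': 3, 'x': 72}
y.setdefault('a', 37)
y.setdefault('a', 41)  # 37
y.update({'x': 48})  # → {'type': 3, 'x': 48, 'a': 37}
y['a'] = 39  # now {'type': 3, 'x': 48, 'a': 39}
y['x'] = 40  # {'type': 3, 'x': 40, 'a': 39}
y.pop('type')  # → 3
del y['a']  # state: {'x': 40}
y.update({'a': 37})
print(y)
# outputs {'x': 40, 'a': 37}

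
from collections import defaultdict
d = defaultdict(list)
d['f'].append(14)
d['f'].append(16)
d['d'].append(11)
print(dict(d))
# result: {'f': [14, 16], 'd': [11]}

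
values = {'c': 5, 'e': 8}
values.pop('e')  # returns 8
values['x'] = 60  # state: {'c': 5, 'x': 60}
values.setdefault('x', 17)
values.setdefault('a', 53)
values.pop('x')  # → 60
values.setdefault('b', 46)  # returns 46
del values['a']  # {'c': 5, 'b': 46}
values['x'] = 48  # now {'c': 5, 'b': 46, 'x': 48}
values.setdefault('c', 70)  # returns 5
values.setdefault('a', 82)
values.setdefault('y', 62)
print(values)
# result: {'c': 5, 'b': 46, 'x': 48, 'a': 82, 'y': 62}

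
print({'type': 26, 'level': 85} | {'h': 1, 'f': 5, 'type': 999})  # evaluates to {'type': 999, 'level': 85, 'h': 1, 'f': 5}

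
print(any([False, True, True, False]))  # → True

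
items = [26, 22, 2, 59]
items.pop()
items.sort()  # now [2, 22, 26]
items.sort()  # [2, 22, 26]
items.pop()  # 26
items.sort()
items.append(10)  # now [2, 22, 10]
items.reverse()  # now [10, 22, 2]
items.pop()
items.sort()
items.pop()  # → 22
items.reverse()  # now [10]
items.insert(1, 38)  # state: [10, 38]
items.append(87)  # [10, 38, 87]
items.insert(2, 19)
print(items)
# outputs [10, 38, 19, 87]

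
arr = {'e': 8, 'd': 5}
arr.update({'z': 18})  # {'e': 8, 'd': 5, 'z': 18}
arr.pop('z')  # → 18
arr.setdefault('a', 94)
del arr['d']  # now {'e': 8, 'a': 94}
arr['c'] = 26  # {'e': 8, 'a': 94, 'c': 26}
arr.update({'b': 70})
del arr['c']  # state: {'e': 8, 'a': 94, 'b': 70}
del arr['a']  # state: {'e': 8, 'b': 70}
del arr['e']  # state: {'b': 70}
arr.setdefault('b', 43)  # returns 70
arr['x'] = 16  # {'b': 70, 'x': 16}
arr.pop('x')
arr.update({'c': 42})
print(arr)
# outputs {'b': 70, 'c': 42}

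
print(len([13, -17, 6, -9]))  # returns 4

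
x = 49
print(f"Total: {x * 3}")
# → Total: 147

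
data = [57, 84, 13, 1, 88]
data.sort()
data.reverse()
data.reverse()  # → [1, 13, 57, 84, 88]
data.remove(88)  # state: [1, 13, 57, 84]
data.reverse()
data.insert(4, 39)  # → [84, 57, 13, 1, 39]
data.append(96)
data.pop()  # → 96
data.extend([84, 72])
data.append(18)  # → [84, 57, 13, 1, 39, 84, 72, 18]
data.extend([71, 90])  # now [84, 57, 13, 1, 39, 84, 72, 18, 71, 90]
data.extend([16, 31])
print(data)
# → [84, 57, 13, 1, 39, 84, 72, 18, 71, 90, 16, 31]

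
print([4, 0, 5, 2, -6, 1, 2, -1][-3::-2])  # [1, 2, 0]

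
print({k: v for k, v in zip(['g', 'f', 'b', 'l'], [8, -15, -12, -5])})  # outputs {'g': 8, 'f': -15, 'b': -12, 'l': -5}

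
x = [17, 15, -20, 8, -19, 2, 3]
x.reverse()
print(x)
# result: [3, 2, -19, 8, -20, 15, 17]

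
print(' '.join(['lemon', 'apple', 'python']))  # lemon apple python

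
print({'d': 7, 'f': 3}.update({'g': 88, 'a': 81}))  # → None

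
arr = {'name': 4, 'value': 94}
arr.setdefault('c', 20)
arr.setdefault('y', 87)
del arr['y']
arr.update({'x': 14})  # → {'name': 4, 'value': 94, 'c': 20, 'x': 14}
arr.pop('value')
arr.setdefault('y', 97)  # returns 97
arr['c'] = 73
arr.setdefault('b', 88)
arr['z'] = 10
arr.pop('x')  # 14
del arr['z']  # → {'name': 4, 'c': 73, 'y': 97, 'b': 88}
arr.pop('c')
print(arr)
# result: {'name': 4, 'y': 97, 'b': 88}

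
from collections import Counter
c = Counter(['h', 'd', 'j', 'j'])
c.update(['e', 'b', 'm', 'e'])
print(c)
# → Counter({'j': 2, 'e': 2, 'h': 1, 'd': 1, 'b': 1, 'm': 1})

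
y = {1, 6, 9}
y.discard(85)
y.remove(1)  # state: {6, 9}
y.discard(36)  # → {6, 9}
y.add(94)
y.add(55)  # {6, 9, 55, 94}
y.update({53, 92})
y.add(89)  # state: {6, 9, 53, 55, 89, 92, 94}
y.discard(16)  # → {6, 9, 53, 55, 89, 92, 94}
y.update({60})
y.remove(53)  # {6, 9, 55, 60, 89, 92, 94}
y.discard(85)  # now {6, 9, 55, 60, 89, 92, 94}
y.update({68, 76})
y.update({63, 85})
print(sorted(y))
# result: [6, 9, 55, 60, 63, 68, 76, 85, 89, 92, 94]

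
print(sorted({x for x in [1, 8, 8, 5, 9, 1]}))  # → [1, 5, 8, 9]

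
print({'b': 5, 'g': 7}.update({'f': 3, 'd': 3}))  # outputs None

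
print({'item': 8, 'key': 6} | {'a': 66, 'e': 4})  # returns {'item': 8, 'key': 6, 'a': 66, 'e': 4}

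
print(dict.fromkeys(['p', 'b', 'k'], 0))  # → {'p': 0, 'b': 0, 'k': 0}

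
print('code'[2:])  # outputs de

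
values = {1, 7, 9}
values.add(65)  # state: {1, 7, 9, 65}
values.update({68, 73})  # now {1, 7, 9, 65, 68, 73}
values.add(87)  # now {1, 7, 9, 65, 68, 73, 87}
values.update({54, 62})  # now {1, 7, 9, 54, 62, 65, 68, 73, 87}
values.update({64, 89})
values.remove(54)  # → {1, 7, 9, 62, 64, 65, 68, 73, 87, 89}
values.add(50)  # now {1, 7, 9, 50, 62, 64, 65, 68, 73, 87, 89}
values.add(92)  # {1, 7, 9, 50, 62, 64, 65, 68, 73, 87, 89, 92}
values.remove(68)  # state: {1, 7, 9, 50, 62, 64, 65, 73, 87, 89, 92}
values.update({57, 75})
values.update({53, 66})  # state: {1, 7, 9, 50, 53, 57, 62, 64, 65, 66, 73, 75, 87, 89, 92}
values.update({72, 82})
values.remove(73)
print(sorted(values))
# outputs [1, 7, 9, 50, 53, 57, 62, 64, 65, 66, 72, 75, 82, 87, 89, 92]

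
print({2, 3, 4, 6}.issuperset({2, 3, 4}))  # True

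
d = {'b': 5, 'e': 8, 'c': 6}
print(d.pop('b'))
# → 5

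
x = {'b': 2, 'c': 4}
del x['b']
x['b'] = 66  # {'c': 4, 'b': 66}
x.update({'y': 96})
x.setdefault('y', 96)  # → 96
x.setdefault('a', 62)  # 62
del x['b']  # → {'c': 4, 'y': 96, 'a': 62}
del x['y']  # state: {'c': 4, 'a': 62}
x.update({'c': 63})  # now {'c': 63, 'a': 62}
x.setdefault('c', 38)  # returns 63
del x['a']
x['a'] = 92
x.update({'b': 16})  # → {'c': 63, 'a': 92, 'b': 16}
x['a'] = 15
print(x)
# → {'c': 63, 'a': 15, 'b': 16}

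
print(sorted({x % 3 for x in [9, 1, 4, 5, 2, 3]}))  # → [0, 1, 2]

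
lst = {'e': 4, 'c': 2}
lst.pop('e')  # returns 4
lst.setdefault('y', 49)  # 49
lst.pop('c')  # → 2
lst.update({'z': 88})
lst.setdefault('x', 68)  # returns 68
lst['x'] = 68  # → {'y': 49, 'z': 88, 'x': 68}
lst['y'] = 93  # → {'y': 93, 'z': 88, 'x': 68}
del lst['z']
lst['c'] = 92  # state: {'y': 93, 'x': 68, 'c': 92}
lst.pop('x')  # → 68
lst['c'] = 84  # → {'y': 93, 'c': 84}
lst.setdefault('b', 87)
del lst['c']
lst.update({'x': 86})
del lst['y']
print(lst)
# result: {'b': 87, 'x': 86}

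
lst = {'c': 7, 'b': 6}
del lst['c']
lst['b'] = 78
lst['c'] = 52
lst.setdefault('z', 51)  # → 51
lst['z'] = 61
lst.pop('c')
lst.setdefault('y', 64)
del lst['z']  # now {'b': 78, 'y': 64}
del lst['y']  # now {'b': 78}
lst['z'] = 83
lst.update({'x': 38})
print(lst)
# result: {'b': 78, 'z': 83, 'x': 38}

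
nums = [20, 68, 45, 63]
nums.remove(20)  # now [68, 45, 63]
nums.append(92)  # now [68, 45, 63, 92]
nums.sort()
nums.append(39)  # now [45, 63, 68, 92, 39]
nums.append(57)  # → [45, 63, 68, 92, 39, 57]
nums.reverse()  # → [57, 39, 92, 68, 63, 45]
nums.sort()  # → [39, 45, 57, 63, 68, 92]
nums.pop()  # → 92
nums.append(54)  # [39, 45, 57, 63, 68, 54]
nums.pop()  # 54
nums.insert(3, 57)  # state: [39, 45, 57, 57, 63, 68]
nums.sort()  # [39, 45, 57, 57, 63, 68]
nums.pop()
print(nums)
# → [39, 45, 57, 57, 63]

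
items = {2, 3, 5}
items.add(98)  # {2, 3, 5, 98}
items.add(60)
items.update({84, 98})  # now {2, 3, 5, 60, 84, 98}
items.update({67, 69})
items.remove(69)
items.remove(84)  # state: {2, 3, 5, 60, 67, 98}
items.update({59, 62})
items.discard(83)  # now {2, 3, 5, 59, 60, 62, 67, 98}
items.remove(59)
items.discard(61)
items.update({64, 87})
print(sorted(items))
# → [2, 3, 5, 60, 62, 64, 67, 87, 98]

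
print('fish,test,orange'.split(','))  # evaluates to ['fish', 'test', 'orange']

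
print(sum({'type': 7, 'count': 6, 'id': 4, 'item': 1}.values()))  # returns 18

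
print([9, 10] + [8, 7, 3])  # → [9, 10, 8, 7, 3]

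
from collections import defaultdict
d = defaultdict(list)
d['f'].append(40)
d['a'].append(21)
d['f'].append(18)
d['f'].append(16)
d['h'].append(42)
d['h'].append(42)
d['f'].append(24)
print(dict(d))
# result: {'f': [40, 18, 16, 24], 'a': [21], 'h': [42, 42]}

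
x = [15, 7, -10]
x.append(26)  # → [15, 7, -10, 26]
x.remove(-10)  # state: [15, 7, 26]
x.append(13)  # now [15, 7, 26, 13]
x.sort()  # [7, 13, 15, 26]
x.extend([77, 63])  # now [7, 13, 15, 26, 77, 63]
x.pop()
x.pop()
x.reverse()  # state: [26, 15, 13, 7]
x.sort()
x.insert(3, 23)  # [7, 13, 15, 23, 26]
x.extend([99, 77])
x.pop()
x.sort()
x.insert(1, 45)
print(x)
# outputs [7, 45, 13, 15, 23, 26, 99]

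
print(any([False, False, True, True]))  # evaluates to True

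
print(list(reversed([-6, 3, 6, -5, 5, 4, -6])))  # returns [-6, 4, 5, -5, 6, 3, -6]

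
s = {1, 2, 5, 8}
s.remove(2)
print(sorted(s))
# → [1, 5, 8]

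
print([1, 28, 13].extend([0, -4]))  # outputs None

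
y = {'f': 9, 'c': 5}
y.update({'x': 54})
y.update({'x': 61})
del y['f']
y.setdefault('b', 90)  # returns 90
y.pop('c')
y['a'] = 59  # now {'x': 61, 'b': 90, 'a': 59}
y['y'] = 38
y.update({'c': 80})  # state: {'x': 61, 'b': 90, 'a': 59, 'y': 38, 'c': 80}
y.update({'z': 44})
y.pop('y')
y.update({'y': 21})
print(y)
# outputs {'x': 61, 'b': 90, 'a': 59, 'c': 80, 'z': 44, 'y': 21}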